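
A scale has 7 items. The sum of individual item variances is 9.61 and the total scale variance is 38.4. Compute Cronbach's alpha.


alpha = (k/(k-1)) * (1 - sum(si^2)/s_total^2)
= (7/6) * (1 - 9.61/38.4)
alpha = 0.8747

0.8747


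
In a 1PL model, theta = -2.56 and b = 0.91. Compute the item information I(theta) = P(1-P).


P = 1/(1+exp(-(-2.56-0.91))) = 0.0302
I = P*(1-P) = 0.0302 * 0.9698
I = 0.0293

0.0293


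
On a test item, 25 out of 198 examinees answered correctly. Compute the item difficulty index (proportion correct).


Item difficulty p = number correct / total examinees
p = 25 / 198
p = 0.1263

0.1263


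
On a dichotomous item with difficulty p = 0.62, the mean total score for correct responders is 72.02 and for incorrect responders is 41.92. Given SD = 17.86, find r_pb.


q = 1 - p = 0.38
rpb = ((M1 - M0) / SD) * sqrt(p * q)
rpb = ((72.02 - 41.92) / 17.86) * sqrt(0.62 * 0.38)
rpb = 0.818

0.818


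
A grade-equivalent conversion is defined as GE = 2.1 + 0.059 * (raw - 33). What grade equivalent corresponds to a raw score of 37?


raw - median = 37 - 33 = 4
slope * diff = 0.059 * 4 = 0.236
GE = 2.1 + 0.236
GE = 2.336

2.336


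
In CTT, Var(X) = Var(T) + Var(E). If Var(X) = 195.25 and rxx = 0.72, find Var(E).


var_true = rxx * var_obs = 0.72 * 195.25 = 140.58
var_error = var_obs - var_true
var_error = 195.25 - 140.58
var_error = 54.67

54.67


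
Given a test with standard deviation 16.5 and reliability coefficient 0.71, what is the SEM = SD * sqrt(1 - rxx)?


SEM = SD * sqrt(1 - rxx)
SEM = 16.5 * sqrt(1 - 0.71)
SEM = 16.5 * sqrt(0.29) = 16.5 * 0.538516
SEM = 8.8855

8.8855


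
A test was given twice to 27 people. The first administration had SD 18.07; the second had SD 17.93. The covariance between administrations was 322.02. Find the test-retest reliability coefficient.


r = cov(X,Y) / (SD_X * SD_Y)
r = 322.02 / (18.07 * 17.93)
r = 322.02 / 323.9951
r = 0.9939

0.9939


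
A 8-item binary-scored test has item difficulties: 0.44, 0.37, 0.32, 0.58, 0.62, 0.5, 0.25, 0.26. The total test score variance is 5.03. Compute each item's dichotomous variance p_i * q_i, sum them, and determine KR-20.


For each item, compute p_i * q_i:
  Item 1: 0.44 * 0.56 = 0.2464
  Item 2: 0.37 * 0.63 = 0.2331
  Item 3: 0.32 * 0.68 = 0.2176
  Item 4: 0.58 * 0.42 = 0.2436
  Item 5: 0.62 * 0.38 = 0.2356
  Item 6: 0.5 * 0.5 = 0.25
  Item 7: 0.25 * 0.75 = 0.1875
  Item 8: 0.26 * 0.74 = 0.1924
Sum(p_i * q_i) = 0.2464 + 0.2331 + 0.2176 + 0.2436 + 0.2356 + 0.25 + 0.1875 + 0.1924 = 1.8062
KR-20 = (k/(k-1)) * (1 - Sum(p_i*q_i) / Var_total)
= (8/7) * (1 - 1.8062/5.03)
= 1.1429 * 0.6409
KR-20 = 0.7325

0.7325


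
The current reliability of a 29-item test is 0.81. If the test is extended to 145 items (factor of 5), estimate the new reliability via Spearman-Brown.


r_new = (n * rxx) / (1 + (n-1) * rxx)
r_new = (5 * 0.81) / (1 + 4 * 0.81)
r_new = 4.05 / 4.24
r_new = 0.9552

0.9552


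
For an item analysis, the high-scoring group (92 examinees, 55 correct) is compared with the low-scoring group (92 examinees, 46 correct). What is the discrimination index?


p_upper = 55/92 = 0.5978
p_lower = 46/92 = 0.5
D = 0.5978 - 0.5 = 0.0978

0.0978


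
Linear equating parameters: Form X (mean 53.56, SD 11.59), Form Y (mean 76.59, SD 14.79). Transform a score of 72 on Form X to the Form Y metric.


slope = SD_Y / SD_X = 14.79 / 11.59 ~ 1.2761
intercept = mean_Y - slope * mean_X = 76.59 - (14.79 / 11.59) * 53.56 ~ 8.2421
Y = slope * X + intercept. To avoid rounding drift from the rounded slope/intercept, evaluate the equivalent form Y = mean_Y + SD_Y * (X - mean_X) / SD_X at full precision:
Y = 76.59 + 14.79 * (72 - 53.56) / 11.59
Y = 76.59 + 14.79 * 18.44 / 11.59
Y = 76.59 + 272.7276 / 11.59
Y = 76.59 + 23.5313
Y = 100.1213

100.1213


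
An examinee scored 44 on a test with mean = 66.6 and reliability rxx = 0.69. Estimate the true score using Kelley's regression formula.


T_est = rxx * X + (1 - rxx) * mean
T_est = 0.69 * 44 + 0.31 * 66.6
T_est = 30.36 + 20.646
T_est = 51.006

51.006


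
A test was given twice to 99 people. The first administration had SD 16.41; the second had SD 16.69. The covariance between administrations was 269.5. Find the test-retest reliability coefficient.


r = cov(X,Y) / (SD_X * SD_Y)
r = 269.5 / (16.41 * 16.69)
r = 269.5 / 273.8829
r = 0.984

0.984


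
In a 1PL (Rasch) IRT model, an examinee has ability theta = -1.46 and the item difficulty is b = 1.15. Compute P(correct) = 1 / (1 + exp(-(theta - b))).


theta - b = -1.46 - 1.15 = -2.61
exp(-(theta - b)) = exp(2.61) = 13.5991
P = 1 / (1 + 13.5991)
P = 0.0685

0.0685


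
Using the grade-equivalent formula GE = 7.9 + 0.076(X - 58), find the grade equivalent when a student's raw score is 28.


raw - median = 28 - 58 = -30
slope * diff = 0.076 * -30 = -2.28
GE = 7.9 + -2.28
GE = 5.62

5.62


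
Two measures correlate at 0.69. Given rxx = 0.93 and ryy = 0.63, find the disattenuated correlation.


r_corrected = rxy / sqrt(rxx * ryy)
= 0.69 / sqrt(0.93 * 0.63)
= 0.69 / sqrt(0.5859)
= 0.69 / 0.765441
r_corrected = 0.9014

0.9014


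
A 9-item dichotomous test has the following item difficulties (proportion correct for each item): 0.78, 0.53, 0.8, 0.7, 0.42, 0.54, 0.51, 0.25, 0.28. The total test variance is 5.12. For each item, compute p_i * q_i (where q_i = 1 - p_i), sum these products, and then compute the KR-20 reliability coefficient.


For each item, compute p_i * q_i:
  Item 1: 0.78 * 0.22 = 0.1716
  Item 2: 0.53 * 0.47 = 0.2491
  Item 3: 0.8 * 0.2 = 0.16
  Item 4: 0.7 * 0.3 = 0.21
  Item 5: 0.42 * 0.58 = 0.2436
  Item 6: 0.54 * 0.46 = 0.2484
  Item 7: 0.51 * 0.49 = 0.2499
  Item 8: 0.25 * 0.75 = 0.1875
  Item 9: 0.28 * 0.72 = 0.2016
Sum(p_i * q_i) = 0.1716 + 0.2491 + 0.16 + 0.21 + 0.2436 + 0.2484 + 0.2499 + 0.1875 + 0.2016 = 1.9217
KR-20 = (k/(k-1)) * (1 - Sum(p_i*q_i) / Var_total)
= (9/8) * (1 - 1.9217/5.12)
= 1.125 * 0.6247
KR-20 = 0.7028

0.7028


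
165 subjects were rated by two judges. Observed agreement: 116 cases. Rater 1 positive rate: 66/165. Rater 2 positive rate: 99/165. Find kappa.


P_o = 116/165 = 0.70303
P_e = (66*99 + 99*66) / 27225 = 0.48
kappa = (P_o - P_e) / (1 - P_e)
kappa = (0.70303 - 0.48) / (1 - 0.48)
kappa = 0.4289

0.4289


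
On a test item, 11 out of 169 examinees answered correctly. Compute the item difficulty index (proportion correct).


Item difficulty p = number correct / total examinees
p = 11 / 169
p = 0.0651

0.0651


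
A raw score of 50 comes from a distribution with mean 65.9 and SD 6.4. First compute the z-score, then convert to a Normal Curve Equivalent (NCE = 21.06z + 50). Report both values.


z = (X - mean) / SD = (50 - 65.9) / 6.4
z = -15.9 / 6.4
z = -2.4844
NCE = NCE = 21.06z + 50
Carry z at full precision (z = -15.9 / 6.4) into the conversion:
NCE = 21.06 * (-15.9 / 6.4) + 50 = -334.854 / 6.4 + 50
NCE = -52.3209 + 50
NCE = -2.3209

-2.3209


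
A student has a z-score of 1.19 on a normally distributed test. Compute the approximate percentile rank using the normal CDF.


CDF(z) = 0.5 * (1 + erf(z/sqrt(2)))
erf(0.8415) = 0.766
CDF = 0.883
Percentile rank = 0.883 * 100 = 88.3

88.3


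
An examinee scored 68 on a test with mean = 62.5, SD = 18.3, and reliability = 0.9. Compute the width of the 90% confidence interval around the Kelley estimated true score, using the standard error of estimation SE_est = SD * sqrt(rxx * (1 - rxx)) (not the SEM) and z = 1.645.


True score estimate = 0.9*68 + 0.1*62.5 = 67.45
SE_est = SD * sqrt(rxx * (1 - rxx)) = 18.3 * sqrt(0.9 * 0.1) = 18.3 * sqrt(0.09) = 5.49
CI = T_est +/- z * SE_est, so width = 2 * z * SE_est = 2 * 1.645 * 5.49
Width = 18.0621

18.0621


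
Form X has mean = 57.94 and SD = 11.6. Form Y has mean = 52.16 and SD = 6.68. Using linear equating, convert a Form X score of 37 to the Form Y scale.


slope = SD_Y / SD_X = 6.68 / 11.6 ~ 0.5759
intercept = mean_Y - slope * mean_X = 52.16 - (6.68 / 11.6) * 57.94 ~ 18.7946
Y = slope * X + intercept. To avoid rounding drift from the rounded slope/intercept, evaluate the equivalent form Y = mean_Y + SD_Y * (X - mean_X) / SD_X at full precision:
Y = 52.16 + 6.68 * (37 - 57.94) / 11.6
Y = 52.16 - 6.68 * 20.94 / 11.6
Y = 52.16 - 139.8792 / 11.6
Y = 52.16 - 12.0586
Y = 40.1014

40.1014


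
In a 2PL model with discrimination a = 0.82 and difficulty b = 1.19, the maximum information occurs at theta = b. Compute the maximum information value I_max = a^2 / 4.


For 2PL, max info at theta = b = 1.19
I_max = a^2 / 4 = 0.82^2 / 4
= 0.6724 / 4
I_max = 0.1681

0.1681


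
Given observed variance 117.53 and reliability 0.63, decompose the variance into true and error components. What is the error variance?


var_true = rxx * var_obs = 0.63 * 117.53 = 74.0439
var_error = var_obs - var_true
var_error = 117.53 - 74.0439
var_error = 43.4861

43.4861


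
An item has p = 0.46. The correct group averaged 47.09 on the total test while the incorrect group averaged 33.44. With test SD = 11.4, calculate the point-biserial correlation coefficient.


q = 1 - p = 0.54
rpb = ((M1 - M0) / SD) * sqrt(p * q)
rpb = ((47.09 - 33.44) / 11.4) * sqrt(0.46 * 0.54)
rpb = 0.5968

0.5968


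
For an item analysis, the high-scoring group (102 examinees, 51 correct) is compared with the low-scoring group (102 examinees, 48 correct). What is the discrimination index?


p_upper = 51/102 = 0.5
p_lower = 48/102 = 0.4706
D = 0.5 - 0.4706 = 0.0294

0.0294


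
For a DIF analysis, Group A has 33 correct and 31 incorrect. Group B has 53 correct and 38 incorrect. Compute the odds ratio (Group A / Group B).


Odds_A = 33/31 = 1.0645
Odds_B = 53/38 = 1.3947
OR = Odds_A / Odds_B = 1.0645 / 1.3947
Exactly, OR = (33 * 38) / (31 * 53) = 1254 / 1643
OR = 0.7632

0.7632


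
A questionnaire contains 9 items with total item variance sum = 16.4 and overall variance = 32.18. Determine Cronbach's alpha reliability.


alpha = (k/(k-1)) * (1 - sum(si^2)/s_total^2)
= (9/8) * (1 - 16.4/32.18)
alpha = 0.5517

0.5517


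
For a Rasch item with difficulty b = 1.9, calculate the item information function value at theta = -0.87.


P = 1/(1+exp(-(-0.87-1.9))) = 0.059
I = P*(1-P) = 0.059 * 0.941
I = 0.0555

0.0555


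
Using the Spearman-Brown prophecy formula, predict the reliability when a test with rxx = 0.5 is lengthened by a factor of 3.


r_new = (n * rxx) / (1 + (n-1) * rxx)
r_new = (3 * 0.5) / (1 + 2 * 0.5)
r_new = 1.5 / 2.0
r_new = 0.75

0.75


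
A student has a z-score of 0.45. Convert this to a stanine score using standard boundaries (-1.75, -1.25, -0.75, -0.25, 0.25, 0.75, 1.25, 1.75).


Stanine boundaries: [-1.75, -1.25, -0.75, -0.25, 0.25, 0.75, 1.25, 1.75]
z = 0.45
Check each boundary:
  z >= -1.75 -> could be stanine 2
  z >= -1.25 -> could be stanine 3
  z >= -0.75 -> could be stanine 4
  z >= -0.25 -> could be stanine 5
  z >= 0.25 -> could be stanine 6
  z < 0.75
  z < 1.25
  z < 1.75
Highest qualifying boundary gives stanine = 6

6


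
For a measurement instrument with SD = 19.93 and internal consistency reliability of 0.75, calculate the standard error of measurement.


SEM = SD * sqrt(1 - rxx)
SEM = 19.93 * sqrt(1 - 0.75)
SEM = 19.93 * sqrt(0.25) = 19.93 * 0.5
SEM = 9.965

9.965


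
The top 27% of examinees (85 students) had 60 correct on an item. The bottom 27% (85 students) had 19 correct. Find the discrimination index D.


p_upper = 60/85 = 0.7059
p_lower = 19/85 = 0.2235
D = 0.7059 - 0.2235 = 0.4824

0.4824


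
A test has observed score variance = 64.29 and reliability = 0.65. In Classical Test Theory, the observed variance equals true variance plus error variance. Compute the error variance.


var_true = rxx * var_obs = 0.65 * 64.29 = 41.7885
var_error = var_obs - var_true
var_error = 64.29 - 41.7885
var_error = 22.5015

22.5015


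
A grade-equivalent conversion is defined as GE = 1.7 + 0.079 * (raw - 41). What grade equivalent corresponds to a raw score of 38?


raw - median = 38 - 41 = -3
slope * diff = 0.079 * -3 = -0.237
GE = 1.7 + -0.237
GE = 1.463

1.463


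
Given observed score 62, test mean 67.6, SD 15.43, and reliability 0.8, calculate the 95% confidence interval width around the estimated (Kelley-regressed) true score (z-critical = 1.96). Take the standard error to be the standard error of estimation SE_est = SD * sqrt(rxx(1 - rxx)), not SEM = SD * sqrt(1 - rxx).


True score estimate = 0.8*62 + 0.2*67.6 = 63.12
SE_est = SD * sqrt(rxx * (1 - rxx)) = 15.43 * sqrt(0.8 * 0.2) = 15.43 * sqrt(0.16) = 6.172
CI = T_est +/- z * SE_est, so width = 2 * z * SE_est = 2 * 1.96 * 6.172
Width = 24.1942

24.1942


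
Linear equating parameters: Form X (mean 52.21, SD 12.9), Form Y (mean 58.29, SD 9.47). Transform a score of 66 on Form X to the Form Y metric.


slope = SD_Y / SD_X = 9.47 / 12.9 ~ 0.7341
intercept = mean_Y - slope * mean_X = 58.29 - (9.47 / 12.9) * 52.21 ~ 19.9622
Y = slope * X + intercept. To avoid rounding drift from the rounded slope/intercept, evaluate the equivalent form Y = mean_Y + SD_Y * (X - mean_X) / SD_X at full precision:
Y = 58.29 + 9.47 * (66 - 52.21) / 12.9
Y = 58.29 + 9.47 * 13.79 / 12.9
Y = 58.29 + 130.5913 / 12.9
Y = 58.29 + 10.1234
Y = 68.4134

68.4134


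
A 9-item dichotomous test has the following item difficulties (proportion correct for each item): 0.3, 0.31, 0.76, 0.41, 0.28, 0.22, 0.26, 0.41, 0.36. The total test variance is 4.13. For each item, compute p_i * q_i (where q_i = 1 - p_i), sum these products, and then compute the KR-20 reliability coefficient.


For each item, compute p_i * q_i:
  Item 1: 0.3 * 0.7 = 0.21
  Item 2: 0.31 * 0.69 = 0.2139
  Item 3: 0.76 * 0.24 = 0.1824
  Item 4: 0.41 * 0.59 = 0.2419
  Item 5: 0.28 * 0.72 = 0.2016
  Item 6: 0.22 * 0.78 = 0.1716
  Item 7: 0.26 * 0.74 = 0.1924
  Item 8: 0.41 * 0.59 = 0.2419
  Item 9: 0.36 * 0.64 = 0.2304
Sum(p_i * q_i) = 0.21 + 0.2139 + 0.1824 + 0.2419 + 0.2016 + 0.1716 + 0.1924 + 0.2419 + 0.2304 = 1.8861
KR-20 = (k/(k-1)) * (1 - Sum(p_i*q_i) / Var_total)
= (9/8) * (1 - 1.8861/4.13)
= 1.125 * 0.5433
KR-20 = 0.6112

0.6112


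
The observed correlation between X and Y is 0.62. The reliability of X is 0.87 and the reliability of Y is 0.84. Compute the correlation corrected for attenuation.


r_corrected = rxy / sqrt(rxx * ryy)
= 0.62 / sqrt(0.87 * 0.84)
= 0.62 / sqrt(0.7308)
= 0.62 / 0.854868
r_corrected = 0.7253

0.7253


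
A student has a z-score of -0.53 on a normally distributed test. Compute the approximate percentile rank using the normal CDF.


CDF(z) = 0.5 * (1 + erf(z/sqrt(2)))
erf(-0.3748) = -0.4039
CDF = 0.2981
Percentile rank = 0.2981 * 100 = 29.81

29.81


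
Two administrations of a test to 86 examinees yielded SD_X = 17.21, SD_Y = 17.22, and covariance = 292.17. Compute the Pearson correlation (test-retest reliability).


r = cov(X,Y) / (SD_X * SD_Y)
r = 292.17 / (17.21 * 17.22)
r = 292.17 / 296.3562
r = 0.9859

0.9859


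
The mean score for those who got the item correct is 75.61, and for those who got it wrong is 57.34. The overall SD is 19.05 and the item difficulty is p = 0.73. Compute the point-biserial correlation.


q = 1 - p = 0.27
rpb = ((M1 - M0) / SD) * sqrt(p * q)
rpb = ((75.61 - 57.34) / 19.05) * sqrt(0.73 * 0.27)
rpb = 0.4258

0.4258


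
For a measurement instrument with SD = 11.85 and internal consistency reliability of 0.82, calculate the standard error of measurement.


SEM = SD * sqrt(1 - rxx)
SEM = 11.85 * sqrt(1 - 0.82)
SEM = 11.85 * sqrt(0.18) = 11.85 * 0.424264
SEM = 5.0275

5.0275


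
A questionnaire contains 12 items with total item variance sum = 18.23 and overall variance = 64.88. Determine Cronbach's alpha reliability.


alpha = (k/(k-1)) * (1 - sum(si^2)/s_total^2)
= (12/11) * (1 - 18.23/64.88)
alpha = 0.7844

0.7844


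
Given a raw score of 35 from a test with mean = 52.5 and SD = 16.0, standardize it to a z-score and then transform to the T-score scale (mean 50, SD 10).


z = (X - mean) / SD = (35 - 52.5) / 16.0
z = -17.5 / 16.0
z = -1.0938
T-score = T = 50 + 10z
Carry z at full precision (z = -17.5 / 16.0) into the conversion:
T-score = 50 + 10 * (-17.5 / 16.0) = 50 + -175 / 16.0
T-score = 50 + -10.9375
T-score = 39.0625

39.0625


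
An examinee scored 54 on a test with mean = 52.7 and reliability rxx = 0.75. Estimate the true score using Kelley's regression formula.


T_est = rxx * X + (1 - rxx) * mean
T_est = 0.75 * 54 + 0.25 * 52.7
T_est = 40.5 + 13.175
T_est = 53.675

53.675


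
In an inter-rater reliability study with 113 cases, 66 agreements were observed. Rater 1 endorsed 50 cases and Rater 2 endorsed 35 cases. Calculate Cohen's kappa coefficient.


P_o = 66/113 = 0.584071
P_e = (50*35 + 63*78) / 12769 = 0.521889
kappa = (P_o - P_e) / (1 - P_e)
kappa = (0.584071 - 0.521889) / (1 - 0.521889)
kappa = 0.1301

0.1301


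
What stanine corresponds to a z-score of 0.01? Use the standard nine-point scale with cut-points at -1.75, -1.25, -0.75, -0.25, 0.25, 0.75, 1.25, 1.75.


Stanine boundaries: [-1.75, -1.25, -0.75, -0.25, 0.25, 0.75, 1.25, 1.75]
z = 0.01
Check each boundary:
  z >= -1.75 -> could be stanine 2
  z >= -1.25 -> could be stanine 3
  z >= -0.75 -> could be stanine 4
  z >= -0.25 -> could be stanine 5
  z < 0.25
  z < 0.75
  z < 1.25
  z < 1.75
Highest qualifying boundary gives stanine = 5

5


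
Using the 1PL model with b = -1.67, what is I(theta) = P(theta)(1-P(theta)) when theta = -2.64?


P = 1/(1+exp(-(-2.64--1.67))) = 0.2749
I = P*(1-P) = 0.2749 * 0.7251
I = 0.1993

0.1993


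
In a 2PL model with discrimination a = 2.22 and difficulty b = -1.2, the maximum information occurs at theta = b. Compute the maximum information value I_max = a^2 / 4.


For 2PL, max info at theta = b = -1.2
I_max = a^2 / 4 = 2.22^2 / 4
= 4.9284 / 4
I_max = 1.2321

1.2321


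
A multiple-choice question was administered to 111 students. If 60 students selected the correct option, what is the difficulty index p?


Item difficulty p = number correct / total examinees
p = 60 / 111
p = 0.5405

0.5405


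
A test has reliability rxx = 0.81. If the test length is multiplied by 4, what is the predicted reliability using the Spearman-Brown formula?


r_new = (n * rxx) / (1 + (n-1) * rxx)
r_new = (4 * 0.81) / (1 + 3 * 0.81)
r_new = 3.24 / 3.43
r_new = 0.9446

0.9446


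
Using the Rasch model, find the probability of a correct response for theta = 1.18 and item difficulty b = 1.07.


theta - b = 1.18 - 1.07 = 0.11
exp(-(theta - b)) = exp(-0.11) = 0.8958
P = 1 / (1 + 0.8958)
P = 0.5275

0.5275


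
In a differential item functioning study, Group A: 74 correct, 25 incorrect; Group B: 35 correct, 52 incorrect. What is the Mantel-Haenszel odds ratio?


Odds_A = 74/25 = 2.96
Odds_B = 35/52 = 0.6731
OR = Odds_A / Odds_B = 2.96 / 0.6731
Exactly, OR = (74 * 52) / (25 * 35) = 3848 / 875
OR = 4.3977

4.3977


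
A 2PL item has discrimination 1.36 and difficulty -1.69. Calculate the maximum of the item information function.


For 2PL, max info at theta = b = -1.69
I_max = a^2 / 4 = 1.36^2 / 4
= 1.8496 / 4
I_max = 0.4624

0.4624


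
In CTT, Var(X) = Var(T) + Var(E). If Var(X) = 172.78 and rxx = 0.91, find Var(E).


var_true = rxx * var_obs = 0.91 * 172.78 = 157.2298
var_error = var_obs - var_true
var_error = 172.78 - 157.2298
var_error = 15.5502

15.5502


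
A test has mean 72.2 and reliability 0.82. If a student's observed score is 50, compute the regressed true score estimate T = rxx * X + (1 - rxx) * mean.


T_est = rxx * X + (1 - rxx) * mean
T_est = 0.82 * 50 + 0.18 * 72.2
T_est = 41.0 + 12.996
T_est = 53.996

53.996


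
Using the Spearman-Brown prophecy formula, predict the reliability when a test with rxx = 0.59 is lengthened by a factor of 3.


r_new = (n * rxx) / (1 + (n-1) * rxx)
r_new = (3 * 0.59) / (1 + 2 * 0.59)
r_new = 1.77 / 2.18
r_new = 0.8119

0.8119


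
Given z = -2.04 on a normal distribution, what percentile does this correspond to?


CDF(z) = 0.5 * (1 + erf(z/sqrt(2)))
erf(-1.4425) = -0.9586
CDF = 0.0207
Percentile rank = 0.0207 * 100 = 2.07

2.07


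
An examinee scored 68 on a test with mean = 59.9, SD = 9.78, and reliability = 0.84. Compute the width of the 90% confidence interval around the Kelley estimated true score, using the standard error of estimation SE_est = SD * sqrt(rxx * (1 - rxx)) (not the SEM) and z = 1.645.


True score estimate = 0.84*68 + 0.16*59.9 = 66.704
SE_est = SD * sqrt(rxx * (1 - rxx)) = 9.78 * sqrt(0.84 * 0.16) = 9.78 * sqrt(0.1344) = 3.585407
CI = T_est +/- z * SE_est, so width = 2 * z * SE_est = 2 * 1.645 * 3.585407
Width = 11.796

11.796


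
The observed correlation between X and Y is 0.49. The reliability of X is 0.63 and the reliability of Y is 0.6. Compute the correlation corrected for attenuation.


r_corrected = rxy / sqrt(rxx * ryy)
= 0.49 / sqrt(0.63 * 0.6)
= 0.49 / sqrt(0.378)
= 0.49 / 0.614817
r_corrected = 0.797

0.797


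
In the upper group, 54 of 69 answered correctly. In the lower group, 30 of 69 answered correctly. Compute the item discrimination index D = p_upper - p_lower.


p_upper = 54/69 = 0.7826
p_lower = 30/69 = 0.4348
D = 0.7826 - 0.4348 = 0.3478

0.3478


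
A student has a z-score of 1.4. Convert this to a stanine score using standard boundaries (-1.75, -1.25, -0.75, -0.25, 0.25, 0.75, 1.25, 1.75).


Stanine boundaries: [-1.75, -1.25, -0.75, -0.25, 0.25, 0.75, 1.25, 1.75]
z = 1.4
Check each boundary:
  z >= -1.75 -> could be stanine 2
  z >= -1.25 -> could be stanine 3
  z >= -0.75 -> could be stanine 4
  z >= -0.25 -> could be stanine 5
  z >= 0.25 -> could be stanine 6
  z >= 0.75 -> could be stanine 7
  z >= 1.25 -> could be stanine 8
  z < 1.75
Highest qualifying boundary gives stanine = 8

8


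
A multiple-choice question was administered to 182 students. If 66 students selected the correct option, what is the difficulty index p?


Item difficulty p = number correct / total examinees
p = 66 / 182
p = 0.3626

0.3626


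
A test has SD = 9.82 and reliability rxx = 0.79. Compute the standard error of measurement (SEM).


SEM = SD * sqrt(1 - rxx)
SEM = 9.82 * sqrt(1 - 0.79)
SEM = 9.82 * sqrt(0.21) = 9.82 * 0.458258
SEM = 4.5001

4.5001


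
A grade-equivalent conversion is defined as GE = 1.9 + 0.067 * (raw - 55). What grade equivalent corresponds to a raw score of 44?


raw - median = 44 - 55 = -11
slope * diff = 0.067 * -11 = -0.737
GE = 1.9 + -0.737
GE = 1.163

1.163


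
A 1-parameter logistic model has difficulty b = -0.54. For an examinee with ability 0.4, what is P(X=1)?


theta - b = 0.4 - -0.54 = 0.94
exp(-(theta - b)) = exp(-0.94) = 0.3906
P = 1 / (1 + 0.3906)
P = 0.7191

0.7191


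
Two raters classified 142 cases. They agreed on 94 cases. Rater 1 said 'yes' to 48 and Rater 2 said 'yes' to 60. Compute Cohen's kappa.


P_o = 94/142 = 0.661972
P_e = (48*60 + 94*82) / 20164 = 0.525094
kappa = (P_o - P_e) / (1 - P_e)
kappa = (0.661972 - 0.525094) / (1 - 0.525094)
kappa = 0.2882

0.2882


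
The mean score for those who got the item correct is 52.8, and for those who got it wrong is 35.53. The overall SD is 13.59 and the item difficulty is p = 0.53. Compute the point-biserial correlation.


q = 1 - p = 0.47
rpb = ((M1 - M0) / SD) * sqrt(p * q)
rpb = ((52.8 - 35.53) / 13.59) * sqrt(0.53 * 0.47)
rpb = 0.6342

0.6342


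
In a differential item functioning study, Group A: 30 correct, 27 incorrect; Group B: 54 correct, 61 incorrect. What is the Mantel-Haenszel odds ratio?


Odds_A = 30/27 = 1.1111
Odds_B = 54/61 = 0.8852
OR = Odds_A / Odds_B = 1.1111 / 0.8852
Exactly, OR = (30 * 61) / (27 * 54) = 1830 / 1458
OR = 1.2551

1.2551


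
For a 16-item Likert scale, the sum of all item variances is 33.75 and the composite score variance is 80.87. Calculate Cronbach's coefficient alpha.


alpha = (k/(k-1)) * (1 - sum(si^2)/s_total^2)
= (16/15) * (1 - 33.75/80.87)
alpha = 0.6215

0.6215


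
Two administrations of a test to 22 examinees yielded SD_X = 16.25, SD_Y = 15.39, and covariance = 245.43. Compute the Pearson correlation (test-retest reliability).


r = cov(X,Y) / (SD_X * SD_Y)
r = 245.43 / (16.25 * 15.39)
r = 245.43 / 250.0875
r = 0.9814

0.9814


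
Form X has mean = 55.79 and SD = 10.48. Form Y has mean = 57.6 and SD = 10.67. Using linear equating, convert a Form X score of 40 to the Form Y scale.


slope = SD_Y / SD_X = 10.67 / 10.48 ~ 1.0181
intercept = mean_Y - slope * mean_X = 57.6 - (10.67 / 10.48) * 55.79 ~ 0.7985
Y = slope * X + intercept. To avoid rounding drift from the rounded slope/intercept, evaluate the equivalent form Y = mean_Y + SD_Y * (X - mean_X) / SD_X at full precision:
Y = 57.6 + 10.67 * (40 - 55.79) / 10.48
Y = 57.6 - 10.67 * 15.79 / 10.48
Y = 57.6 - 168.4793 / 10.48
Y = 57.6 - 16.0763
Y = 41.5237

41.5237


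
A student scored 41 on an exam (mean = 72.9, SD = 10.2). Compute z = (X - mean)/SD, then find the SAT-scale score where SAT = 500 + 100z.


z = (X - mean) / SD = (41 - 72.9) / 10.2
z = -31.9 / 10.2
z = -3.1275
SAT-scale = SAT = 500 + 100z
Carry z at full precision (z = -31.9 / 10.2) into the conversion:
SAT-scale = 500 + 100 * (-31.9 / 10.2) = 500 + -3190 / 10.2
SAT-scale = 500 + -312.7451
SAT-scale = 187.2549

187.2549


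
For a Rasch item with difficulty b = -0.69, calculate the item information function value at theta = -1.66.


P = 1/(1+exp(-(-1.66--0.69))) = 0.2749
I = P*(1-P) = 0.2749 * 0.7251
I = 0.1993

0.1993


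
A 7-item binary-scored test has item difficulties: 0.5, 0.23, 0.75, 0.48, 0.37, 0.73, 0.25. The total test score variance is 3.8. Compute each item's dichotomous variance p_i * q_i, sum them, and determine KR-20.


For each item, compute p_i * q_i:
  Item 1: 0.5 * 0.5 = 0.25
  Item 2: 0.23 * 0.77 = 0.1771
  Item 3: 0.75 * 0.25 = 0.1875
  Item 4: 0.48 * 0.52 = 0.2496
  Item 5: 0.37 * 0.63 = 0.2331
  Item 6: 0.73 * 0.27 = 0.1971
  Item 7: 0.25 * 0.75 = 0.1875
Sum(p_i * q_i) = 0.25 + 0.1771 + 0.1875 + 0.2496 + 0.2331 + 0.1971 + 0.1875 = 1.4819
KR-20 = (k/(k-1)) * (1 - Sum(p_i*q_i) / Var_total)
= (7/6) * (1 - 1.4819/3.8)
= 1.1667 * 0.61
KR-20 = 0.7117

0.7117


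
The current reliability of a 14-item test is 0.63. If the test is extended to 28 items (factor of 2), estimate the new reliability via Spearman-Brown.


r_new = (n * rxx) / (1 + (n-1) * rxx)
r_new = (2 * 0.63) / (1 + 1 * 0.63)
r_new = 1.26 / 1.63
r_new = 0.773

0.773


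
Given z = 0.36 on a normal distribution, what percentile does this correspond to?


CDF(z) = 0.5 * (1 + erf(z/sqrt(2)))
erf(0.2546) = 0.2812
CDF = 0.6406
Percentile rank = 0.6406 * 100 = 64.06

64.06


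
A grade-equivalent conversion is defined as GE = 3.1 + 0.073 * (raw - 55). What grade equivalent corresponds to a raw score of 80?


raw - median = 80 - 55 = 25
slope * diff = 0.073 * 25 = 1.825
GE = 3.1 + 1.825
GE = 4.925

4.925


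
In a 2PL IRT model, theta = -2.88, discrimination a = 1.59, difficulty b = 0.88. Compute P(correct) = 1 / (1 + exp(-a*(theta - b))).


a*(theta - b) = 1.59 * (-2.88 - 0.88) = -5.9784
exp(--5.9784) = 394.8082
P = 1 / (1 + 394.8082)
P = 0.0025

0.0025


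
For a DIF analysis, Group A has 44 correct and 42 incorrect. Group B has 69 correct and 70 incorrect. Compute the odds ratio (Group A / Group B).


Odds_A = 44/42 = 1.0476
Odds_B = 69/70 = 0.9857
OR = Odds_A / Odds_B = 1.0476 / 0.9857
Exactly, OR = (44 * 70) / (42 * 69) = 3080 / 2898
OR = 1.0628

1.0628


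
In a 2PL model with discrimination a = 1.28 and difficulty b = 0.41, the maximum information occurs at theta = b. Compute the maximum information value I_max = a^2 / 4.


For 2PL, max info at theta = b = 0.41
I_max = a^2 / 4 = 1.28^2 / 4
= 1.6384 / 4
I_max = 0.4096

0.4096


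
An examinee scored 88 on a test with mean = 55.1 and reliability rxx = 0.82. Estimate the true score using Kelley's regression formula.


T_est = rxx * X + (1 - rxx) * mean
T_est = 0.82 * 88 + 0.18 * 55.1
T_est = 72.16 + 9.918
T_est = 82.078

82.078


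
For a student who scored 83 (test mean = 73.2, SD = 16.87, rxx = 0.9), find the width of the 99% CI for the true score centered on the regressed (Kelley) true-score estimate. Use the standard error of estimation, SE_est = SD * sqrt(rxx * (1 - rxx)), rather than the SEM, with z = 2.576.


True score estimate = 0.9*83 + 0.1*73.2 = 82.02
SE_est = SD * sqrt(rxx * (1 - rxx)) = 16.87 * sqrt(0.9 * 0.1) = 16.87 * sqrt(0.09) = 5.061
CI = T_est +/- z * SE_est, so width = 2 * z * SE_est = 2 * 2.576 * 5.061
Width = 26.0743

26.0743


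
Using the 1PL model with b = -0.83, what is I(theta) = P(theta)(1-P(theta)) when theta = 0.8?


P = 1/(1+exp(-(0.8--0.83))) = 0.8362
I = P*(1-P) = 0.8362 * 0.1638
I = 0.137

0.137


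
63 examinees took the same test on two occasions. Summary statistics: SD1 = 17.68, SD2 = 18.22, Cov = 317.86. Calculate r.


r = cov(X,Y) / (SD_X * SD_Y)
r = 317.86 / (17.68 * 18.22)
r = 317.86 / 322.1296
r = 0.9867

0.9867


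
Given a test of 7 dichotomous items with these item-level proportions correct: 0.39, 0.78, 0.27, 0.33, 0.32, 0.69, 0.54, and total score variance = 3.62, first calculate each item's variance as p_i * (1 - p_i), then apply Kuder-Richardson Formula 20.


For each item, compute p_i * q_i:
  Item 1: 0.39 * 0.61 = 0.2379
  Item 2: 0.78 * 0.22 = 0.1716
  Item 3: 0.27 * 0.73 = 0.1971
  Item 4: 0.33 * 0.67 = 0.2211
  Item 5: 0.32 * 0.68 = 0.2176
  Item 6: 0.69 * 0.31 = 0.2139
  Item 7: 0.54 * 0.46 = 0.2484
Sum(p_i * q_i) = 0.2379 + 0.1716 + 0.1971 + 0.2211 + 0.2176 + 0.2139 + 0.2484 = 1.5076
KR-20 = (k/(k-1)) * (1 - Sum(p_i*q_i) / Var_total)
= (7/6) * (1 - 1.5076/3.62)
= 1.1667 * 0.5835
KR-20 = 0.6808

0.6808


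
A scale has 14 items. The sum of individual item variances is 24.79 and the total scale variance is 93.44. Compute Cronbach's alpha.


alpha = (k/(k-1)) * (1 - sum(si^2)/s_total^2)
= (14/13) * (1 - 24.79/93.44)
alpha = 0.7912

0.7912


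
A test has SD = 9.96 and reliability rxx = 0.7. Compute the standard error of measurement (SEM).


SEM = SD * sqrt(1 - rxx)
SEM = 9.96 * sqrt(1 - 0.7)
SEM = 9.96 * sqrt(0.3) = 9.96 * 0.547723
SEM = 5.4553

5.4553


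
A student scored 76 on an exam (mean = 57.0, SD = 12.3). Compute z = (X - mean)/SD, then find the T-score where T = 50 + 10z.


z = (X - mean) / SD = (76 - 57.0) / 12.3
z = 19.0 / 12.3
z = 1.5447
T-score = T = 50 + 10z
Carry z at full precision (z = 19.0 / 12.3) into the conversion:
T-score = 50 + 10 * (19.0 / 12.3) = 50 + 190 / 12.3
T-score = 50 + 15.4472
T-score = 65.4472

65.4472


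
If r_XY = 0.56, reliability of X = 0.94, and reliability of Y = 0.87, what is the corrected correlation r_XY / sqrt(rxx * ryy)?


r_corrected = rxy / sqrt(rxx * ryy)
= 0.56 / sqrt(0.94 * 0.87)
= 0.56 / sqrt(0.8178)
= 0.56 / 0.904323
r_corrected = 0.6192

0.6192


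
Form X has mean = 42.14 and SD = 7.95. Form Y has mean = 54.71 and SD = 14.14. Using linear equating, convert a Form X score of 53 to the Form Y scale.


slope = SD_Y / SD_X = 14.14 / 7.95 ~ 1.7786
intercept = mean_Y - slope * mean_X = 54.71 - (14.14 / 7.95) * 42.14 ~ -20.2409
Y = slope * X + intercept. To avoid rounding drift from the rounded slope/intercept, evaluate the equivalent form Y = mean_Y + SD_Y * (X - mean_X) / SD_X at full precision:
Y = 54.71 + 14.14 * (53 - 42.14) / 7.95
Y = 54.71 + 14.14 * 10.86 / 7.95
Y = 54.71 + 153.5604 / 7.95
Y = 54.71 + 19.3158
Y = 74.0258

74.0258


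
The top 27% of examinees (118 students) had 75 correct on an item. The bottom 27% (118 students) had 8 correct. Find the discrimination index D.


p_upper = 75/118 = 0.6356
p_lower = 8/118 = 0.0678
D = 0.6356 - 0.0678 = 0.5678

0.5678


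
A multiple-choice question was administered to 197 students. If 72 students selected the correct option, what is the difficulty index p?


Item difficulty p = number correct / total examinees
p = 72 / 197
p = 0.3655

0.3655


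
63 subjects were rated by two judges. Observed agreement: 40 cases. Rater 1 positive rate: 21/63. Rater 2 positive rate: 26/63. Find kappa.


P_o = 40/63 = 0.634921
P_e = (21*26 + 42*37) / 3969 = 0.529101
kappa = (P_o - P_e) / (1 - P_e)
kappa = (0.634921 - 0.529101) / (1 - 0.529101)
kappa = 0.2247

0.2247


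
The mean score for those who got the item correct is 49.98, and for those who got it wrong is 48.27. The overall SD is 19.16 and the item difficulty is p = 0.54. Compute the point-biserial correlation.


q = 1 - p = 0.46
rpb = ((M1 - M0) / SD) * sqrt(p * q)
rpb = ((49.98 - 48.27) / 19.16) * sqrt(0.54 * 0.46)
rpb = 0.0445

0.0445


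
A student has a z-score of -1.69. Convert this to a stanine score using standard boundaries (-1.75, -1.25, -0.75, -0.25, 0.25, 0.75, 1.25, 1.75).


Stanine boundaries: [-1.75, -1.25, -0.75, -0.25, 0.25, 0.75, 1.25, 1.75]
z = -1.69
Check each boundary:
  z >= -1.75 -> could be stanine 2
  z < -1.25
  z < -0.75
  z < -0.25
  z < 0.25
  z < 0.75
  z < 1.25
  z < 1.75
Highest qualifying boundary gives stanine = 2

2


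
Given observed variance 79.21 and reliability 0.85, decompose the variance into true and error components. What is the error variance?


var_true = rxx * var_obs = 0.85 * 79.21 = 67.3285
var_error = var_obs - var_true
var_error = 79.21 - 67.3285
var_error = 11.8815

11.8815


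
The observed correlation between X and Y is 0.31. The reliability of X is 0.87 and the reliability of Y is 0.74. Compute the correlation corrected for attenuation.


r_corrected = rxy / sqrt(rxx * ryy)
= 0.31 / sqrt(0.87 * 0.74)
= 0.31 / sqrt(0.6438)
= 0.31 / 0.802371
r_corrected = 0.3864

0.3864


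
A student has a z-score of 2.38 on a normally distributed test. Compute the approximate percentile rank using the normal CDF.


CDF(z) = 0.5 * (1 + erf(z/sqrt(2)))
erf(1.6829) = 0.9827
CDF = 0.9913
Percentile rank = 0.9913 * 100 = 99.13

99.13


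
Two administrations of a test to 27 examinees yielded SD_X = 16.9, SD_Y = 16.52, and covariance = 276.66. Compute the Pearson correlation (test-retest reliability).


r = cov(X,Y) / (SD_X * SD_Y)
r = 276.66 / (16.9 * 16.52)
r = 276.66 / 279.188
r = 0.9909

0.9909


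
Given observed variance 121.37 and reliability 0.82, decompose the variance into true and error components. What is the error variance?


var_true = rxx * var_obs = 0.82 * 121.37 = 99.5234
var_error = var_obs - var_true
var_error = 121.37 - 99.5234
var_error = 21.8466

21.8466


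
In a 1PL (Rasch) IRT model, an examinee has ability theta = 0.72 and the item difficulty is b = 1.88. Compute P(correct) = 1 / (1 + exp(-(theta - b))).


theta - b = 0.72 - 1.88 = -1.16
exp(-(theta - b)) = exp(1.16) = 3.1899
P = 1 / (1 + 3.1899)
P = 0.2387

0.2387


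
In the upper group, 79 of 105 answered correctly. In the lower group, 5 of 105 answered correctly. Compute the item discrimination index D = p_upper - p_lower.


p_upper = 79/105 = 0.7524
p_lower = 5/105 = 0.0476
D = 0.7524 - 0.0476 = 0.7048

0.7048


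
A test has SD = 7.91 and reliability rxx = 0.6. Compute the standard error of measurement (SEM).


SEM = SD * sqrt(1 - rxx)
SEM = 7.91 * sqrt(1 - 0.6)
SEM = 7.91 * sqrt(0.4) = 7.91 * 0.632456
SEM = 5.0027

5.0027


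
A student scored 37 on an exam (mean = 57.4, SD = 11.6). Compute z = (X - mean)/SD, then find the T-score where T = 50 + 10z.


z = (X - mean) / SD = (37 - 57.4) / 11.6
z = -20.4 / 11.6
z = -1.7586
T-score = T = 50 + 10z
Carry z at full precision (z = -20.4 / 11.6) into the conversion:
T-score = 50 + 10 * (-20.4 / 11.6) = 50 + -204 / 11.6
T-score = 50 + -17.5862
T-score = 32.4138

32.4138


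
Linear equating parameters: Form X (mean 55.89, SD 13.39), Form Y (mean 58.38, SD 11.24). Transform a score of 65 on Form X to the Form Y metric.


slope = SD_Y / SD_X = 11.24 / 13.39 ~ 0.8394
intercept = mean_Y - slope * mean_X = 58.38 - (11.24 / 13.39) * 55.89 ~ 11.4641
Y = slope * X + intercept. To avoid rounding drift from the rounded slope/intercept, evaluate the equivalent form Y = mean_Y + SD_Y * (X - mean_X) / SD_X at full precision:
Y = 58.38 + 11.24 * (65 - 55.89) / 13.39
Y = 58.38 + 11.24 * 9.11 / 13.39
Y = 58.38 + 102.3964 / 13.39
Y = 58.38 + 7.6472
Y = 66.0272

66.0272


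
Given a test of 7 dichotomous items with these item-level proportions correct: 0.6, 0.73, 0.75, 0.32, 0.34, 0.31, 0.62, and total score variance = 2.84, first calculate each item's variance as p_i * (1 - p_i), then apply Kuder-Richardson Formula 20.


For each item, compute p_i * q_i:
  Item 1: 0.6 * 0.4 = 0.24
  Item 2: 0.73 * 0.27 = 0.1971
  Item 3: 0.75 * 0.25 = 0.1875
  Item 4: 0.32 * 0.68 = 0.2176
  Item 5: 0.34 * 0.66 = 0.2244
  Item 6: 0.31 * 0.69 = 0.2139
  Item 7: 0.62 * 0.38 = 0.2356
Sum(p_i * q_i) = 0.24 + 0.1971 + 0.1875 + 0.2176 + 0.2244 + 0.2139 + 0.2356 = 1.5161
KR-20 = (k/(k-1)) * (1 - Sum(p_i*q_i) / Var_total)
= (7/6) * (1 - 1.5161/2.84)
= 1.1667 * 0.4662
KR-20 = 0.5439

0.5439


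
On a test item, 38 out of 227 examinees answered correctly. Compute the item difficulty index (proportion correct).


Item difficulty p = number correct / total examinees
p = 38 / 227
p = 0.1674

0.1674


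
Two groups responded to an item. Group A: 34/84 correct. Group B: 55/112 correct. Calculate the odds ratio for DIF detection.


Odds_A = 34/50 = 0.68
Odds_B = 55/57 = 0.9649
OR = Odds_A / Odds_B = 0.68 / 0.9649
Exactly, OR = (34 * 57) / (50 * 55) = 1938 / 2750
OR = 0.7047

0.7047


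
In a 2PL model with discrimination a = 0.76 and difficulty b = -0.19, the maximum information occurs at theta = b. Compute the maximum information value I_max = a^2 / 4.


For 2PL, max info at theta = b = -0.19
I_max = a^2 / 4 = 0.76^2 / 4
= 0.5776 / 4
I_max = 0.1444

0.1444


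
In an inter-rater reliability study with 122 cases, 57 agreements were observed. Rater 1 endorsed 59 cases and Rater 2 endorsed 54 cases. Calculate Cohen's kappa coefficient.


P_o = 57/122 = 0.467213
P_e = (59*54 + 63*68) / 14884 = 0.501881
kappa = (P_o - P_e) / (1 - P_e)
kappa = (0.467213 - 0.501881) / (1 - 0.501881)
kappa = -0.0696

-0.0696


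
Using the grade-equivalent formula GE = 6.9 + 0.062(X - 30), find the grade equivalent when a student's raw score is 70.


raw - median = 70 - 30 = 40
slope * diff = 0.062 * 40 = 2.48
GE = 6.9 + 2.48
GE = 9.38

9.38


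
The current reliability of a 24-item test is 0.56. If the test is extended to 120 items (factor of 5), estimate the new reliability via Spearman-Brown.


r_new = (n * rxx) / (1 + (n-1) * rxx)
r_new = (5 * 0.56) / (1 + 4 * 0.56)
r_new = 2.8 / 3.24
r_new = 0.8642

0.8642


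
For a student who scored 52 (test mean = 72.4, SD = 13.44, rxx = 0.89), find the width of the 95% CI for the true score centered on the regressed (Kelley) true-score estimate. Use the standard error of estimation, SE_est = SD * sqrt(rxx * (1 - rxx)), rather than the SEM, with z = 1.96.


True score estimate = 0.89*52 + 0.11*72.4 = 54.244
SE_est = SD * sqrt(rxx * (1 - rxx)) = 13.44 * sqrt(0.89 * 0.11) = 13.44 * sqrt(0.0979) = 4.205238
CI = T_est +/- z * SE_est, so width = 2 * z * SE_est = 2 * 1.96 * 4.205238
Width = 16.4845

16.4845


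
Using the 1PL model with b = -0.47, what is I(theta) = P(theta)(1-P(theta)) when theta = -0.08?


P = 1/(1+exp(-(-0.08--0.47))) = 0.5963
I = P*(1-P) = 0.5963 * 0.4037
I = 0.2407

0.2407


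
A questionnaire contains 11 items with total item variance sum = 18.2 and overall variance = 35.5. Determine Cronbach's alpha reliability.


alpha = (k/(k-1)) * (1 - sum(si^2)/s_total^2)
= (11/10) * (1 - 18.2/35.5)
alpha = 0.5361

0.5361


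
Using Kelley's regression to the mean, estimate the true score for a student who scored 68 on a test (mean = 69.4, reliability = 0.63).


T_est = rxx * X + (1 - rxx) * mean
T_est = 0.63 * 68 + 0.37 * 69.4
T_est = 42.84 + 25.678
T_est = 68.518

68.518


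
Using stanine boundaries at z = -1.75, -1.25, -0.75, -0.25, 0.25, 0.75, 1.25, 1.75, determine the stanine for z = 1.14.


Stanine boundaries: [-1.75, -1.25, -0.75, -0.25, 0.25, 0.75, 1.25, 1.75]
z = 1.14
Check each boundary:
  z >= -1.75 -> could be stanine 2
  z >= -1.25 -> could be stanine 3
  z >= -0.75 -> could be stanine 4
  z >= -0.25 -> could be stanine 5
  z >= 0.25 -> could be stanine 6
  z >= 0.75 -> could be stanine 7
  z < 1.25
  z < 1.75
Highest qualifying boundary gives stanine = 7

7
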